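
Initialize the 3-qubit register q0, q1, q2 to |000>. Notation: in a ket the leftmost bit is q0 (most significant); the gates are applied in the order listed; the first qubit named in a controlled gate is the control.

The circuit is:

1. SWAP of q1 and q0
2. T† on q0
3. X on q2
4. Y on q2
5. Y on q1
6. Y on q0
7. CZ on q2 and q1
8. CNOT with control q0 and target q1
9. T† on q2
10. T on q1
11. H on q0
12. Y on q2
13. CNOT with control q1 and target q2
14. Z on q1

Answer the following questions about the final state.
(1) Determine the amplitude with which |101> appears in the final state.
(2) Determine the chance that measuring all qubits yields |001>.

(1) The amplitude on |101> is sqrt(2)/2.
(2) The probability of measuring |001> is 1/2.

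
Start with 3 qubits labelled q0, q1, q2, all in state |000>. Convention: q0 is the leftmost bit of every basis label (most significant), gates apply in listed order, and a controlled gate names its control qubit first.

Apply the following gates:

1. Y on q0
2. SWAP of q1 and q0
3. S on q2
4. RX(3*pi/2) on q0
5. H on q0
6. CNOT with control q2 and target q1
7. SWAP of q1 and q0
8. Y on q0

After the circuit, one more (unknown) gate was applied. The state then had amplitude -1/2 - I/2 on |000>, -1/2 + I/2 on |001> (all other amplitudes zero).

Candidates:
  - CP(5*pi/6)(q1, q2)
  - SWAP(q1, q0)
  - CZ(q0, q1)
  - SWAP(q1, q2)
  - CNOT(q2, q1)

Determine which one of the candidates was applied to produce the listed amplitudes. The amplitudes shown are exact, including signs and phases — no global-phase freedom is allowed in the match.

It was SWAP(q1, q2) that produced the state shown.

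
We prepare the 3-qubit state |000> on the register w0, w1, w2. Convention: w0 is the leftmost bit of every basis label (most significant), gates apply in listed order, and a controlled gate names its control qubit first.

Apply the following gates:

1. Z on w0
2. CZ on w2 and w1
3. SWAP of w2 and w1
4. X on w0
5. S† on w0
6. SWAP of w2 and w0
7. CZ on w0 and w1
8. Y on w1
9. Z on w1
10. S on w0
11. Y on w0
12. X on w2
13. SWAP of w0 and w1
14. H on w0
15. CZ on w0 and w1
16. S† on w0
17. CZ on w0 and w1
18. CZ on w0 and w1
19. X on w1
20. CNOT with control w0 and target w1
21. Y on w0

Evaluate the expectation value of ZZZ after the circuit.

The observable ZZZ averages to -1.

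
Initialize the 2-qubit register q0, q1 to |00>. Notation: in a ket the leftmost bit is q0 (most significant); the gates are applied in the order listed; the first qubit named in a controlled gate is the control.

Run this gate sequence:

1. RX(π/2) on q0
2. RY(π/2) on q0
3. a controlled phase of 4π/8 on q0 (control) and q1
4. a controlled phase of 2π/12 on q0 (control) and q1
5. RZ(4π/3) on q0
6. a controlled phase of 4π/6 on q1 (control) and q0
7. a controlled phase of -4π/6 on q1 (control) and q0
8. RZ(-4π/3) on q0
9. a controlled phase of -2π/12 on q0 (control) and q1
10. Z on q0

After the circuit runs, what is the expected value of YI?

In the final state, YI has expectation 1. Key observation: steps 4-9 multiply out to the identity, so the circuit reduces to the remaining gates.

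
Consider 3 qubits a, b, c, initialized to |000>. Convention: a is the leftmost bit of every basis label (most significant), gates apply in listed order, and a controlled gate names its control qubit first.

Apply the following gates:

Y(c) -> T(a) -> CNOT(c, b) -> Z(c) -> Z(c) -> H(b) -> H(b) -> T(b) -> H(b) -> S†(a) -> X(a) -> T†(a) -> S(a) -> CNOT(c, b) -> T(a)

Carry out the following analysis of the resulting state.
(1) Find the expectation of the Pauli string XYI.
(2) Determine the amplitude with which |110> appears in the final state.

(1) In the final state, XYI has expectation 0.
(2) |110> carries amplitude 0 in the final state.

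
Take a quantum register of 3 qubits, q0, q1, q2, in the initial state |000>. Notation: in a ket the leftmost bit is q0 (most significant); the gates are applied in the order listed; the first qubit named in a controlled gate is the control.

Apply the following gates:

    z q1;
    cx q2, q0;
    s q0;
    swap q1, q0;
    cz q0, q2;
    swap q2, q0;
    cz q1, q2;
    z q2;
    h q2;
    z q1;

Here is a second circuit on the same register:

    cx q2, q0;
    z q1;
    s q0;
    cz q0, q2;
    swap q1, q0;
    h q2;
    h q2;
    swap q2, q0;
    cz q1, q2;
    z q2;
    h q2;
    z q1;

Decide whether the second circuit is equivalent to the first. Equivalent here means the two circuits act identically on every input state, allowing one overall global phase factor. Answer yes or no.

No, they are not equivalent — no single phase factor reconciles the two unitaries.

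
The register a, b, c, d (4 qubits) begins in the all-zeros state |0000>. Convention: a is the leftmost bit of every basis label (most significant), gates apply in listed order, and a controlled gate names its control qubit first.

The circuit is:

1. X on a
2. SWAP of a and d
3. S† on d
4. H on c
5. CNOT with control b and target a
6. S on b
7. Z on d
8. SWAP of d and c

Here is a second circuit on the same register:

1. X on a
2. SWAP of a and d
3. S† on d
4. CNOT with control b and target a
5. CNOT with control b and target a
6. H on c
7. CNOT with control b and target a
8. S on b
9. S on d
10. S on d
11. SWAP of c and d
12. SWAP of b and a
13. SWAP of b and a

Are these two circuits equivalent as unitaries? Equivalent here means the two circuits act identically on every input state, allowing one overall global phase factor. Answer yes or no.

Yes — the two circuits implement the same unitary up to a global phase.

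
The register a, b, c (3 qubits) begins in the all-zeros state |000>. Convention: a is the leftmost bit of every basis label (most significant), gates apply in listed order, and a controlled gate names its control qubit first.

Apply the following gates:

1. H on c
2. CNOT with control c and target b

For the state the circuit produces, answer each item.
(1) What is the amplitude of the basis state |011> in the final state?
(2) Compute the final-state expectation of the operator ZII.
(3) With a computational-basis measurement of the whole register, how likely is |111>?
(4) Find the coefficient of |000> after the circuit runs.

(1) The final state's coefficient on |011> equals sqrt(2)/2.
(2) The observable ZII averages to 1.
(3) The probability of measuring |111> is 0.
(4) The amplitude on |000> is sqrt(2)/2.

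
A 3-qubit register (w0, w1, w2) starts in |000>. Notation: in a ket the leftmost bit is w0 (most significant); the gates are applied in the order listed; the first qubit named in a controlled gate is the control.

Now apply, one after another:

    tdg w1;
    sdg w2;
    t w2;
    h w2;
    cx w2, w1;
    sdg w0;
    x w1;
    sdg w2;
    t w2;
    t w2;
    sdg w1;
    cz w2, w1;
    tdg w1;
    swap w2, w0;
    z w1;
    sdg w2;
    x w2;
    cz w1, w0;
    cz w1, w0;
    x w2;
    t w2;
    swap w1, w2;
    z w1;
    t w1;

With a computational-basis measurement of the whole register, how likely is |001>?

A full measurement returns |001> with probability 1/2.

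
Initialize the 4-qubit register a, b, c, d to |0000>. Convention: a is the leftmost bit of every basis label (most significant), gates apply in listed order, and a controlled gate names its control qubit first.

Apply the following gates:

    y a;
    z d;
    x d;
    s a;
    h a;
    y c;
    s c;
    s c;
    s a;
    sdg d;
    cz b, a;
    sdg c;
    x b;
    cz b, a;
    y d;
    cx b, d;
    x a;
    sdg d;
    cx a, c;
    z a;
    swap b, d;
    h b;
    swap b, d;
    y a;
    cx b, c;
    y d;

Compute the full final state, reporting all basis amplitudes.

After the circuit, the state carries amplitude -I/2 on |0110>, -I/2 on |0111>, 1/2 on |1100>, 1/2 on |1101>, and 0 on every other basis state.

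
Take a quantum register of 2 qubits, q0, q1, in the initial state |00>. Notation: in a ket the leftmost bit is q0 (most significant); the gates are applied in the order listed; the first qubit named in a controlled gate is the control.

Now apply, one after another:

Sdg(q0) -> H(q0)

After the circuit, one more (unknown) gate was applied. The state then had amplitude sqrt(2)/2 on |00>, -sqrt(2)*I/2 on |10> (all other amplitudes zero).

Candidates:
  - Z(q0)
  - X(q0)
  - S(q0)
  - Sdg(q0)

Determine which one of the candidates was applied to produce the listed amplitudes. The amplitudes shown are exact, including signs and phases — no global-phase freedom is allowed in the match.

The unique candidate consistent with the amplitudes is Sdg(q0).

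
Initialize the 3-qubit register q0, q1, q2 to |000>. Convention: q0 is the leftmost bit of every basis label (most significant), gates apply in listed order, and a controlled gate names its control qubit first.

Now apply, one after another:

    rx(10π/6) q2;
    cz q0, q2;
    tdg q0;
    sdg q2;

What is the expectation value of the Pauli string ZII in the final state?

The expectation value of ZII is 1.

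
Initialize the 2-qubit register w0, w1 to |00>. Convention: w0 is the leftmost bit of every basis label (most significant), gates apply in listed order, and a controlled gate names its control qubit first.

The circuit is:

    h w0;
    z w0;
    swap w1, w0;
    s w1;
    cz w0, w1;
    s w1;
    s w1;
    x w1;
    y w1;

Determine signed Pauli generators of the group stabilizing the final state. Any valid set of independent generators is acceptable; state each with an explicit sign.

The stabilizer group can be generated by -IY, +ZI, among other valid generating sets.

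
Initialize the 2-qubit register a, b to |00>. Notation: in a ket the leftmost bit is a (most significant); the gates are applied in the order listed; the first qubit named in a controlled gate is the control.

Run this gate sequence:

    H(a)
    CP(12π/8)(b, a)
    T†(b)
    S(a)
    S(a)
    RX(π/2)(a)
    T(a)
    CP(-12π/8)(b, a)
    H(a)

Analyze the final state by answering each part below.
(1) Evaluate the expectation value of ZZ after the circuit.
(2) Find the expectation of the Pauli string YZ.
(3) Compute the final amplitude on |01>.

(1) The observable ZZ averages to -sqrt(2)/2.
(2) In the final state, YZ has expectation sqrt(2)/2.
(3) The final state's coefficient on |01> equals 0.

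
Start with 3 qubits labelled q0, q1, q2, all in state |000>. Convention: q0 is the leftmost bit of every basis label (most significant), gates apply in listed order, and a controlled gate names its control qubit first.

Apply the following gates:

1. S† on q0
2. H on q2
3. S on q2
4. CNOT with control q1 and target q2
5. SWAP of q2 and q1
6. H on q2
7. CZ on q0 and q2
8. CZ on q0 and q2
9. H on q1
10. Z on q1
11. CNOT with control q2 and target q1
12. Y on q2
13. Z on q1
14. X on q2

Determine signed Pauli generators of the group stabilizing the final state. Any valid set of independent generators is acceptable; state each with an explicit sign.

The stabilizer group can be generated by -IYZ, -IZY, +ZII, among other valid generating sets.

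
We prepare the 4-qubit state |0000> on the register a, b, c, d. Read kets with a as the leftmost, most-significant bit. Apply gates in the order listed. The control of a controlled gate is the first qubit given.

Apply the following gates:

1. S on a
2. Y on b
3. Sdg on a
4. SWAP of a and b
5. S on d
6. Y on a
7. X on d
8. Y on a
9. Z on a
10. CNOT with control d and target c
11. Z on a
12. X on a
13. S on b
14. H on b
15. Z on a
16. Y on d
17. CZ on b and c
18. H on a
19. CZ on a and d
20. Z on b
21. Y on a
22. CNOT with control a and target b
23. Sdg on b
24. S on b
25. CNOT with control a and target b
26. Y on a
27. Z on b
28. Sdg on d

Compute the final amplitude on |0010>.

The amplitude on |0010> is 1/2. Key observation: the block from step 20 through step 27 cancels to the identity and can be dropped.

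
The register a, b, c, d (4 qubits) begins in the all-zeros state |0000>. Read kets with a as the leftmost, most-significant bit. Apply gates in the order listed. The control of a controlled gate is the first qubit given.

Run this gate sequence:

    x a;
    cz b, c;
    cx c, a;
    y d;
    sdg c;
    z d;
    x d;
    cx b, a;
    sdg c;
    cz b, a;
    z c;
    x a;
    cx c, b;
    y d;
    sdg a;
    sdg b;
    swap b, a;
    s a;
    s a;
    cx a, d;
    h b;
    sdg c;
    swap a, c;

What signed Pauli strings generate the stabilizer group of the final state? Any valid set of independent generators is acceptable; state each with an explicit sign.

The stabilizer group can be generated by +IXII, +ZIII, +IIZI, -IIIZ, among other valid generating sets.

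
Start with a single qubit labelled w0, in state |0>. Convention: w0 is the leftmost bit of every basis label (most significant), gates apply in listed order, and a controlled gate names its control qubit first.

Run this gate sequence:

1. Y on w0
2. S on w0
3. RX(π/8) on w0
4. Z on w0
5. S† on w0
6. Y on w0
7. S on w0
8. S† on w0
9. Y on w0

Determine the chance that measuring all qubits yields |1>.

A full measurement returns |1> with probability cos(pi/16)**2.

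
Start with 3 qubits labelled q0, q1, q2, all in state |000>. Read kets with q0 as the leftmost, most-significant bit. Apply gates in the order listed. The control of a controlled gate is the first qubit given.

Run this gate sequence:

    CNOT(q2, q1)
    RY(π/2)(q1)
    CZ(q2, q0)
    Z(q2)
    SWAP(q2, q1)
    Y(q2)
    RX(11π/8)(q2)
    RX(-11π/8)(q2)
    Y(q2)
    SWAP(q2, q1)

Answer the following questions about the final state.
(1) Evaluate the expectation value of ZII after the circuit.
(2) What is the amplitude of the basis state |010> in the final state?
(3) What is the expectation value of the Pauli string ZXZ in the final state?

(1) The expectation value of ZII is 1. Key observation: gates 5-10 undo each other exactly, leaving only the rest of the circuit to track.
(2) The final state's coefficient on |010> equals sqrt(2)/2.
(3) The observable ZXZ averages to 1.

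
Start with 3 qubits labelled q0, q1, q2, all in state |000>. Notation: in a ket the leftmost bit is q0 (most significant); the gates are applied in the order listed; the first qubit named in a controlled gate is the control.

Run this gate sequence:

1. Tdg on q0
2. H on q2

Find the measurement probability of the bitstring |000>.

Outcome |000> occurs with probability 1/2.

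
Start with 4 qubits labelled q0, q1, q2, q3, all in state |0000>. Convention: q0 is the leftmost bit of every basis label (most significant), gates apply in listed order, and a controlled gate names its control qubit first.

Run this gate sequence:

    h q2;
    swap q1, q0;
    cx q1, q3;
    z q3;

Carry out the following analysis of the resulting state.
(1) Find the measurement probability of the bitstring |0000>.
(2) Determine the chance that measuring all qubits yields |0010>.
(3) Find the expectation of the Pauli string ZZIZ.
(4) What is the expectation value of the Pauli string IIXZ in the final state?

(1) The probability of measuring |0000> is 1/2.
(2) The probability of measuring |0010> is 1/2.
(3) The expectation value of ZZIZ is 1.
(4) The observable IIXZ averages to 1.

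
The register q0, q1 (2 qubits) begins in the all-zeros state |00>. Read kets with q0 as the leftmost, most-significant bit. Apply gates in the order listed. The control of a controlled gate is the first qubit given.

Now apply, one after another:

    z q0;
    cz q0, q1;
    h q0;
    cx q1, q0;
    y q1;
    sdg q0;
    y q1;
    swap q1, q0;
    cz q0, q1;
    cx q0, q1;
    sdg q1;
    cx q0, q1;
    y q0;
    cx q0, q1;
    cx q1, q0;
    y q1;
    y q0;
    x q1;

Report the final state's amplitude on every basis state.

The resulting statevector has amplitude -sqrt(2)*I/2 on |00>, 0 on |01>, 0 on |10>, sqrt(2)*I/2 on |11>.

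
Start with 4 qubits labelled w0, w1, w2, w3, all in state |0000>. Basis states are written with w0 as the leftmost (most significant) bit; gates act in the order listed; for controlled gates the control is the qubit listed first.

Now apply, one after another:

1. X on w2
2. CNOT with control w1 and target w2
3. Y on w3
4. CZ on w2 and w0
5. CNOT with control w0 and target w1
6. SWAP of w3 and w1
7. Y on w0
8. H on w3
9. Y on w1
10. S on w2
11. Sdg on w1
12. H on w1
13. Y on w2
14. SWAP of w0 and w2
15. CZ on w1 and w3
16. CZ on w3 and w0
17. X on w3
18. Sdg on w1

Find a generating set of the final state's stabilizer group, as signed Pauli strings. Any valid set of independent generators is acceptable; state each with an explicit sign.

The final state is stabilized by the group generated by +IYIZ, +IZIX, +ZIII, -IIZI; other independent generating sets are equally valid.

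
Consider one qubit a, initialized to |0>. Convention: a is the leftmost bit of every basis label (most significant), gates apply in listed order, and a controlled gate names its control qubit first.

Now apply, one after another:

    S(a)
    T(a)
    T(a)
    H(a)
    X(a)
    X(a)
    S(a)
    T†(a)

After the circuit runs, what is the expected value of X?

The expectation value of X is sqrt(2)/2.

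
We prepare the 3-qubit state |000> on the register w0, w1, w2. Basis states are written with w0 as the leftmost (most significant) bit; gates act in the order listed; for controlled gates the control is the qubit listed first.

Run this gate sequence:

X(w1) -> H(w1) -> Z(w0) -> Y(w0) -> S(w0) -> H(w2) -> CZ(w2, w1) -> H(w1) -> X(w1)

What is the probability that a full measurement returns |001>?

Outcome |001> occurs with probability 0.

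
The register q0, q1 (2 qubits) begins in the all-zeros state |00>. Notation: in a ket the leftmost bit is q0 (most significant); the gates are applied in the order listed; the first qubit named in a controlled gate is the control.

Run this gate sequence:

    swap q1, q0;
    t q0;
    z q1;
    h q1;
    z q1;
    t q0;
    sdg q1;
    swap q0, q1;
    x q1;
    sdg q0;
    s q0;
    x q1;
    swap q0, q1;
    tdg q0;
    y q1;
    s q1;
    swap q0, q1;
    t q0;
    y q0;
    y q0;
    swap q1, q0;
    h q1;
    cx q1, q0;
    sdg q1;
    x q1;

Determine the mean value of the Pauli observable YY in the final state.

In the final state, YY has expectation sqrt(2)/2.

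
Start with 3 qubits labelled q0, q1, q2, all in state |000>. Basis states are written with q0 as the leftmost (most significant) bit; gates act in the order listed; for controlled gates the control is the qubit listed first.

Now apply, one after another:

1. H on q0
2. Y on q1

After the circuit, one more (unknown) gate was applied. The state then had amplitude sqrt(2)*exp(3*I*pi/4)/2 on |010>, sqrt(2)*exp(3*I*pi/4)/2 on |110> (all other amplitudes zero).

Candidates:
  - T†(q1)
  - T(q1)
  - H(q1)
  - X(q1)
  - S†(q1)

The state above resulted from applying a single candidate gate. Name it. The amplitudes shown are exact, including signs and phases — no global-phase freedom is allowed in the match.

The applied gate was T(q1).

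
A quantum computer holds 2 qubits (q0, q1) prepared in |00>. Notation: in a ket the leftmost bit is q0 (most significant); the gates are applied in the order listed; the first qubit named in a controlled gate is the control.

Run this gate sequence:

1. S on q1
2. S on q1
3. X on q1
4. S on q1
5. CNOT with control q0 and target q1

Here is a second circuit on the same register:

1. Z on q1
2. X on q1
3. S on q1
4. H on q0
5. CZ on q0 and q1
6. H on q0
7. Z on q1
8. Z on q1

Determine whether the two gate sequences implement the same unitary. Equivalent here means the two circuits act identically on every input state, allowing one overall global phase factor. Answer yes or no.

No: there is an input state on which the two circuits produce genuinely different outputs (not merely differing by a phase).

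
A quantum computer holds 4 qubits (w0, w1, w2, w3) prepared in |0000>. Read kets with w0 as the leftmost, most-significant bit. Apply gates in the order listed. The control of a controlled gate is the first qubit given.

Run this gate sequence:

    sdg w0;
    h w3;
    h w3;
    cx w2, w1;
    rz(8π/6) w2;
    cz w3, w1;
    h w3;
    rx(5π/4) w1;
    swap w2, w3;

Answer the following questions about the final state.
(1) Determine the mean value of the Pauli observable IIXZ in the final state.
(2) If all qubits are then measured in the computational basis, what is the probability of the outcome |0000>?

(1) In the final state, IIXZ has expectation 1. Key observation: steps 2-3 multiply out to the identity, so the circuit reduces to the remaining gates.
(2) Outcome |0000> occurs with probability 1/4 - sqrt(2)/8.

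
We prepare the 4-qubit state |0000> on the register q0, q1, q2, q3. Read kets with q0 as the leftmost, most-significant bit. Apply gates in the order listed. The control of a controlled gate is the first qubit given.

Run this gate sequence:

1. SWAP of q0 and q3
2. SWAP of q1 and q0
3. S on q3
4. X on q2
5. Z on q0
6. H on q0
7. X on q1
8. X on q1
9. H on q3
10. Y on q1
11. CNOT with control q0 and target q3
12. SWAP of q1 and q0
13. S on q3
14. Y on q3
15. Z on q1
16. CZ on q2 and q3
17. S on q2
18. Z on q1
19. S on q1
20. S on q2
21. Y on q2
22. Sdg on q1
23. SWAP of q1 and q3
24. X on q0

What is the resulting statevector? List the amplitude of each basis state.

After the circuit, the state carries amplitude -1/2 on |0000>, -1/2 on |0001>, I/2 on |0100>, I/2 on |0101>, and 0 on every other basis state.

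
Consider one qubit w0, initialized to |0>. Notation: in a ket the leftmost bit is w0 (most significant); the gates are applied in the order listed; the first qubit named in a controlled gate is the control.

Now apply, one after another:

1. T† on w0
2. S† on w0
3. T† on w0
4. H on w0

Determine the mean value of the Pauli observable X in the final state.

In the final state, X has expectation 1.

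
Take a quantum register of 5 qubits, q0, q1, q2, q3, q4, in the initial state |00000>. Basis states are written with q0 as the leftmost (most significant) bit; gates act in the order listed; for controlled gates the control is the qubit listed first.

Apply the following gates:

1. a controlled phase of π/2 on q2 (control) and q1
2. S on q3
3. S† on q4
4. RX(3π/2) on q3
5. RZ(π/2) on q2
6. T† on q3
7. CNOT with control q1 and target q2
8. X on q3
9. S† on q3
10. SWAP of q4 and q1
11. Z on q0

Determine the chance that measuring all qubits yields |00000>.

Outcome |00000> occurs with probability 1/2.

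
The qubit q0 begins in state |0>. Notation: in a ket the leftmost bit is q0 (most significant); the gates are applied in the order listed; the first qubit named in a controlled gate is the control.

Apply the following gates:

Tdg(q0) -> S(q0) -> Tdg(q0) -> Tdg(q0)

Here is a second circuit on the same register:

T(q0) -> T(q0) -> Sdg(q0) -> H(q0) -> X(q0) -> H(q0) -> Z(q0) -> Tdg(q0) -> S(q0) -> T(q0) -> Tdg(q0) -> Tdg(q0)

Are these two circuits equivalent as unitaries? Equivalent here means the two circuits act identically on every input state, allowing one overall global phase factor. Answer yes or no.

No: there is an input state on which the two circuits produce genuinely different outputs (not merely differing by a phase).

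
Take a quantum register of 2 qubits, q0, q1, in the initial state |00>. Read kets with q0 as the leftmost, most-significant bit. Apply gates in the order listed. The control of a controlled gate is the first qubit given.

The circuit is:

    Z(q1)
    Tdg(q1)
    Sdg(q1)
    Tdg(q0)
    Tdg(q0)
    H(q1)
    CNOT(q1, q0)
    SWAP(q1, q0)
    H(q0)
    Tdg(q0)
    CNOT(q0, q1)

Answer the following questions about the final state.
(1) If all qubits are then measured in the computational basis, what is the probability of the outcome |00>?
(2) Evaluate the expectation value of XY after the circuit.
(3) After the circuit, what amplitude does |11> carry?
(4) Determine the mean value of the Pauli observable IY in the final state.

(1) A full measurement returns |00> with probability 1/4.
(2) The observable XY averages to -sqrt(2)/2.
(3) The amplitude on |11> is -exp(3*I*pi/4)/2.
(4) The expectation value of IY is 0.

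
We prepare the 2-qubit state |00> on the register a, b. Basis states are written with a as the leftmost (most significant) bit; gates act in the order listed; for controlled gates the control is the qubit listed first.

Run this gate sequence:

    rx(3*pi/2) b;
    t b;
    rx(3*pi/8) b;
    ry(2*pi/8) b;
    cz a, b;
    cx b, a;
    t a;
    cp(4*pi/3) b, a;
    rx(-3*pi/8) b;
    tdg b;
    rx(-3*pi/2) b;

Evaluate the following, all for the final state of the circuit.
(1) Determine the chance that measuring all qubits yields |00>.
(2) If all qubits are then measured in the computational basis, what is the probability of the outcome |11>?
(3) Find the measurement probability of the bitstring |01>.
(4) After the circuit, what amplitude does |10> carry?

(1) A full measurement returns |00> with probability sin(3*pi/16)**4/4 + sqrt(1/2 - sqrt(2)/4)*sqrt(sqrt(2)/4 + 1/2)*sin(3*pi/16)**3*cos(3*pi/16)/2 + sqrt(1/2 - sqrt(2)/4)*sqrt(sqrt(2)/4 + 1/2)*sin(3*pi/16)*cos(3*pi/16)**3/2 + sqrt(2)*sin(3*pi/16)**2*cos(3*pi/16)**2/4 + sin(3*pi/16)**2*cos(3*pi/16)**2/2 + cos(3*pi/16)**4/4 + exp(-I*pi/4)*sin(3*pi/16)*cos(3*pi/16)**3/4 + sqrt(2)*exp(-I*pi/4)*sin(3*pi/16)*cos(3*pi/16)**3/8 - I*sqrt(1/2 - sqrt(2)/4)*sqrt(sqrt(2)/4 + 1/2)*exp(I*pi/4)*cos(3*pi/16)**4/4 - I*sqrt(1/2 - sqrt(2)/4)*sqrt(sqrt(2)/4 + 1/2)*exp(I*pi/4)*sin(3*pi/16)**2*cos(3*pi/16)**2/2 + exp(-I*pi/4)*sin(3*pi/16)**3*cos(3*pi/16)/4 + sqrt(2)*exp(-I*pi/4)*sin(3*pi/16)**3*cos(3*pi/16)/8 - I*sqrt(1/2 - sqrt(2)/4)*sqrt(sqrt(2)/4 + 1/2)*exp(I*pi/4)*sin(3*pi/16)**4/4 + I*sqrt(1/2 - sqrt(2)/4)*sqrt(sqrt(2)/4 + 1/2)*exp(-I*pi/4)*sin(3*pi/16)**4/4 + sqrt(2)*exp(I*pi/4)*sin(3*pi/16)**3*cos(3*pi/16)/8 + exp(I*pi/4)*sin(3*pi/16)**3*cos(3*pi/16)/4 + I*sqrt(1/2 - sqrt(2)/4)*sqrt(sqrt(2)/4 + 1/2)*exp(-I*pi/4)*sin(3*pi/16)**2*cos(3*pi/16)**2/2 + I*sqrt(1/2 - sqrt(2)/4)*sqrt(sqrt(2)/4 + 1/2)*exp(-I*pi/4)*cos(3*pi/16)**4/4 + sqrt(2)*exp(I*pi/4)*sin(3*pi/16)*cos(3*pi/16)**3/8 + exp(I*pi/4)*sin(3*pi/16)*cos(3*pi/16)**3/4.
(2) Outcome |11> occurs with probability -sqrt(2)*sin(3*pi/16)**2*cos(3*pi/16)**2/4 - sqrt(1/2 - sqrt(2)/4)*sqrt(sqrt(2)/4 + 1/2)*sin(3*pi/16)*cos(3*pi/16)**3/2 - sqrt(1/2 - sqrt(2)/4)*sqrt(sqrt(2)/4 + 1/2)*sin(3*pi/16)**3*cos(3*pi/16)/2 + sin(3*pi/16)**4/4 + sin(3*pi/16)**2*cos(3*pi/16)**2/2 + cos(3*pi/16)**4/4 + exp(-I*pi/4)*sin(3*pi/16)*cos(3*pi/16)**3/4 - sqrt(2)*I*exp(-I*pi/4)*sin(3*pi/16)*cos(3*pi/16)**3/8 - sqrt(1/2 - sqrt(2)/4)*sqrt(sqrt(2)/4 + 1/2)*exp(I*pi/4)*cos(3*pi/16)**4/4 - sqrt(1/2 - sqrt(2)/4)*sqrt(sqrt(2)/4 + 1/2)*exp(I*pi/4)*sin(3*pi/16)**2*cos(3*pi/16)**2/2 + exp(-I*pi/4)*sin(3*pi/16)**3*cos(3*pi/16)/4 - sqrt(2)*I*exp(-I*pi/4)*sin(3*pi/16)**3*cos(3*pi/16)/8 - sqrt(1/2 - sqrt(2)/4)*sqrt(sqrt(2)/4 + 1/2)*exp(I*pi/4)*sin(3*pi/16)**4/4 - sqrt(1/2 - sqrt(2)/4)*sqrt(sqrt(2)/4 + 1/2)*exp(-I*pi/4)*sin(3*pi/16)**4/4 + sqrt(2)*I*exp(I*pi/4)*sin(3*pi/16)**3*cos(3*pi/16)/8 + exp(I*pi/4)*sin(3*pi/16)**3*cos(3*pi/16)/4 - sqrt(1/2 - sqrt(2)/4)*sqrt(sqrt(2)/4 + 1/2)*exp(-I*pi/4)*sin(3*pi/16)**2*cos(3*pi/16)**2/2 - sqrt(1/2 - sqrt(2)/4)*sqrt(sqrt(2)/4 + 1/2)*exp(-I*pi/4)*cos(3*pi/16)**4/4 + sqrt(2)*I*exp(I*pi/4)*sin(3*pi/16)*cos(3*pi/16)**3/8 + exp(I*pi/4)*sin(3*pi/16)*cos(3*pi/16)**3/4.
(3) Outcome |01> occurs with probability -sqrt(2)*sin(3*pi/16)**2*cos(3*pi/16)**2/4 - sqrt(1/2 - sqrt(2)/4)*sqrt(sqrt(2)/4 + 1/2)*sin(3*pi/16)*cos(3*pi/16)**3/2 - sqrt(1/2 - sqrt(2)/4)*sqrt(sqrt(2)/4 + 1/2)*sin(3*pi/16)**3*cos(3*pi/16)/2 + sin(3*pi/16)**4/4 + sin(3*pi/16)**2*cos(3*pi/16)**2/2 + cos(3*pi/16)**4/4 - exp(I*pi/4)*sin(3*pi/16)*cos(3*pi/16)**3/4 + sqrt(2)*exp(-I*pi/4)*sin(3*pi/16)*cos(3*pi/16)**3/8 - I*sqrt(1/2 - sqrt(2)/4)*sqrt(sqrt(2)/4 + 1/2)*exp(I*pi/4)*cos(3*pi/16)**4/4 - I*sqrt(1/2 - sqrt(2)/4)*sqrt(sqrt(2)/4 + 1/2)*exp(I*pi/4)*sin(3*pi/16)**2*cos(3*pi/16)**2/2 - exp(I*pi/4)*sin(3*pi/16)**3*cos(3*pi/16)/4 + sqrt(2)*exp(-I*pi/4)*sin(3*pi/16)**3*cos(3*pi/16)/8 - I*sqrt(1/2 - sqrt(2)/4)*sqrt(sqrt(2)/4 + 1/2)*exp(I*pi/4)*sin(3*pi/16)**4/4 + I*sqrt(1/2 - sqrt(2)/4)*sqrt(sqrt(2)/4 + 1/2)*exp(-I*pi/4)*sin(3*pi/16)**4/4 + sqrt(2)*exp(I*pi/4)*sin(3*pi/16)**3*cos(3*pi/16)/8 - exp(-I*pi/4)*sin(3*pi/16)**3*cos(3*pi/16)/4 + I*sqrt(1/2 - sqrt(2)/4)*sqrt(sqrt(2)/4 + 1/2)*exp(-I*pi/4)*sin(3*pi/16)**2*cos(3*pi/16)**2/2 + I*sqrt(1/2 - sqrt(2)/4)*sqrt(sqrt(2)/4 + 1/2)*exp(-I*pi/4)*cos(3*pi/16)**4/4 + sqrt(2)*exp(I*pi/4)*sin(3*pi/16)*cos(3*pi/16)**3/8 - exp(-I*pi/4)*sin(3*pi/16)*cos(3*pi/16)**3/4.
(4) The final state's coefficient on |10> equals I*sqrt(sqrt(2)/4 + 1/2)*exp(-11*I*pi/12)*cos(3*pi/16)**2/2 + sqrt(sqrt(2)/4 + 1/2)*exp(-5*I*pi/12)*sin(3*pi/16)**2/2 + sqrt(1/2 - sqrt(2)/4)*exp(-11*I*pi/12)*sin(3*pi/16)*cos(3*pi/16)/2 + I*sqrt(1/2 - sqrt(2)/4)*exp(-5*I*pi/12)*sin(3*pi/16)*cos(3*pi/16)/2 - sqrt(1/2 - sqrt(2)/4)*exp(-2*I*pi/3)*sin(3*pi/16)**2/2 - I*sqrt(1/2 - sqrt(2)/4)*exp(-2*I*pi/3)*cos(3*pi/16)**2/2 - I*sqrt(sqrt(2)/4 + 1/2)*exp(-2*I*pi/3)*sin(3*pi/16)*cos(3*pi/16)/2 - sqrt(sqrt(2)/4 + 1/2)*exp(-2*I*pi/3)*sin(3*pi/16)*cos(3*pi/16)/2.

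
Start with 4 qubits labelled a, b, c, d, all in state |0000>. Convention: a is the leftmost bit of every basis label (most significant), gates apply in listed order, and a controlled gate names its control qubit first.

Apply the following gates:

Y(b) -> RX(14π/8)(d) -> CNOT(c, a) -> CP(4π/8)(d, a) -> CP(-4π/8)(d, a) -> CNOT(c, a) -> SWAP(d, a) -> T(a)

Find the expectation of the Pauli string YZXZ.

In the final state, YZXZ has expectation 0. Key observation: steps 3-6 multiply out to the identity, so the circuit reduces to the remaining gates.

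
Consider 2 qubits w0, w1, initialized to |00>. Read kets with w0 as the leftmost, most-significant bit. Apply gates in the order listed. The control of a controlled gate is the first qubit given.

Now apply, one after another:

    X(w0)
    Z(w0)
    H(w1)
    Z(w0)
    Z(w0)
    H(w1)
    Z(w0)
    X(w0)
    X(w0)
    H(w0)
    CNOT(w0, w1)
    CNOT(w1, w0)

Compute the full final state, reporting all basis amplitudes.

The resulting statevector has amplitude sqrt(2)/2 on |00>, -sqrt(2)/2 on |01>, 0 on |10>, 0 on |11>. Key observation: the block from step 1 through step 8 cancels to the identity and can be dropped.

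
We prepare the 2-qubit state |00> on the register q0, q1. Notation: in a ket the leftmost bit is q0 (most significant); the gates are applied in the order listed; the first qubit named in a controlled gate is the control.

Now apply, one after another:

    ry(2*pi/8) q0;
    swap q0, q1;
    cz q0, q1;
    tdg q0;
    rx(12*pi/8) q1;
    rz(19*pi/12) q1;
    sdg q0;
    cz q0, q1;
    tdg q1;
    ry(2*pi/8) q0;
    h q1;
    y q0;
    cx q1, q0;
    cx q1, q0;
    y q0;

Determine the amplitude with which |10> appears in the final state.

|10> carries amplitude -exp(13*I*pi/24)/4 + sqrt(2)*I*exp(-19*I*pi/24)/8 - I*sqrt(1/2 - sqrt(2)/4)*sqrt(sqrt(2)/4 + 1/2)*exp(13*I*pi/24)/2 - sqrt(1/2 - sqrt(2)/4)*sqrt(sqrt(2)/4 + 1/2)*exp(-19*I*pi/24)/2 + sqrt(2)*exp(13*I*pi/24)/8 - I*exp(-19*I*pi/24)/4 in the final state.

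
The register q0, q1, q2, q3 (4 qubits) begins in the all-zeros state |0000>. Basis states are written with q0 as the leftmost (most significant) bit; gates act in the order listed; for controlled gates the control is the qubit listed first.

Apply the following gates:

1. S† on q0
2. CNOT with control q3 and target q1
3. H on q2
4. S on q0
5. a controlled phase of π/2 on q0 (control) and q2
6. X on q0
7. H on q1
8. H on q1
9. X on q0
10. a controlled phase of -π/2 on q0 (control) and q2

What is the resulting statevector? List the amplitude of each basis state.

The resulting statevector has amplitude sqrt(2)/2 on |0000>, sqrt(2)/2 on |0010>, and 0 on every other basis state. Key observation: the block from step 5 through step 10 cancels to the identity and can be dropped.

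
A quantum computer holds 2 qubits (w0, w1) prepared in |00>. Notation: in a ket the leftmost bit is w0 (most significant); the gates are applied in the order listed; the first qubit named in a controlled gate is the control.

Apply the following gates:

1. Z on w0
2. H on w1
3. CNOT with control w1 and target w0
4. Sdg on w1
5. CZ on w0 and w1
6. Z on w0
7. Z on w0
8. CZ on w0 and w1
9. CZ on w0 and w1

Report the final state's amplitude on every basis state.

The resulting statevector has amplitude sqrt(2)/2 on |00>, 0 on |01>, 0 on |10>, sqrt(2)*I/2 on |11>. Key observation: the block from step 5 through step 8 cancels to the identity and can be dropped.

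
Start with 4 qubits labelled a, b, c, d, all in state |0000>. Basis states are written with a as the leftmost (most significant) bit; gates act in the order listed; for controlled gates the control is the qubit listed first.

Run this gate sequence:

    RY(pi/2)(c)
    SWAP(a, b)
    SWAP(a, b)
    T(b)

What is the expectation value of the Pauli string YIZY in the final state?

In the final state, YIZY has expectation 0. Key observation: steps 2-3 multiply out to the identity, so the circuit reduces to the remaining gates.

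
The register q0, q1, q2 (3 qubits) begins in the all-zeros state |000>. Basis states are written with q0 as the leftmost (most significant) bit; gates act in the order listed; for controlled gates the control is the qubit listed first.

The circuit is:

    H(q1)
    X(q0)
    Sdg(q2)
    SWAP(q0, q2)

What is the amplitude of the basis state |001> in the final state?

The final state's coefficient on |001> equals sqrt(2)/2.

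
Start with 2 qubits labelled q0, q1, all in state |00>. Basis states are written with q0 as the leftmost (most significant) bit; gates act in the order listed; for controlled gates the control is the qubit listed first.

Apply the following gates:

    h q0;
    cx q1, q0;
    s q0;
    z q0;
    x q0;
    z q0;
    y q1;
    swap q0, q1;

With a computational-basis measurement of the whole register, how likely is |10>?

A full measurement returns |10> with probability 1/2.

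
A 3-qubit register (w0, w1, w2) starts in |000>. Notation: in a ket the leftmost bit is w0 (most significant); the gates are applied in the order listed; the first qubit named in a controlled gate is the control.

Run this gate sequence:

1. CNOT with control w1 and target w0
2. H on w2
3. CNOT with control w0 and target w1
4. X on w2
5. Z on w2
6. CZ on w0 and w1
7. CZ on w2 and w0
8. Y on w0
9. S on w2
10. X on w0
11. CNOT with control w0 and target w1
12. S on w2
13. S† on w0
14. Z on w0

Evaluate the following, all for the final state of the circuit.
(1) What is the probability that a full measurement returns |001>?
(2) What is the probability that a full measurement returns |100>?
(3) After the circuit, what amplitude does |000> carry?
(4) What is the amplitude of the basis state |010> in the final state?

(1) Outcome |001> occurs with probability 1/2.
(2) A full measurement returns |100> with probability 0.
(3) The final state's coefficient on |000> equals sqrt(2)*I/2.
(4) |010> carries amplitude 0 in the final state.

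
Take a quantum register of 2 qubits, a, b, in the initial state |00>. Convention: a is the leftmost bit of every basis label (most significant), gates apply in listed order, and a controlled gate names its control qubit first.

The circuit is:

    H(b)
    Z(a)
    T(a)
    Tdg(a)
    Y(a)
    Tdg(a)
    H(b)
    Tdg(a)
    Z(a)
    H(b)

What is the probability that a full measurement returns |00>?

The probability of measuring |00> is 0.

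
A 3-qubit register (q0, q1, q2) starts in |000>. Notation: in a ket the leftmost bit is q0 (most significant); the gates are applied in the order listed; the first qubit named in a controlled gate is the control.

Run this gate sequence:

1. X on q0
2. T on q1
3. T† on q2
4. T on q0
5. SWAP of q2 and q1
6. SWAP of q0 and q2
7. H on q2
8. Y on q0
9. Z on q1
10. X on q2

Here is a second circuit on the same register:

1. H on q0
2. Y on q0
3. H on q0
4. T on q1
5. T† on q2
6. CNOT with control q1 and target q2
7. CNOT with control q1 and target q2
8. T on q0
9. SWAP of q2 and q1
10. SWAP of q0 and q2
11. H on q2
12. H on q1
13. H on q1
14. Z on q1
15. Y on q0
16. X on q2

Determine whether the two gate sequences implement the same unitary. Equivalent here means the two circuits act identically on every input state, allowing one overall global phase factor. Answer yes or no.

No, they are not equivalent — no single phase factor reconciles the two unitaries.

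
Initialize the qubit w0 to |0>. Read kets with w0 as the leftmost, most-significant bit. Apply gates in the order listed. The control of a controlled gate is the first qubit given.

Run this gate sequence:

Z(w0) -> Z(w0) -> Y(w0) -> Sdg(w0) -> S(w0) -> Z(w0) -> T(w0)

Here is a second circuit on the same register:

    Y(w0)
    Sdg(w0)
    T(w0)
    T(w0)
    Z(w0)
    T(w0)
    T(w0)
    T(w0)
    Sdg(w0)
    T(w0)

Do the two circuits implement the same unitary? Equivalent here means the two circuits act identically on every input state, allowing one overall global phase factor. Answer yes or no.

No, they are not equivalent — no single phase factor reconciles the two unitaries.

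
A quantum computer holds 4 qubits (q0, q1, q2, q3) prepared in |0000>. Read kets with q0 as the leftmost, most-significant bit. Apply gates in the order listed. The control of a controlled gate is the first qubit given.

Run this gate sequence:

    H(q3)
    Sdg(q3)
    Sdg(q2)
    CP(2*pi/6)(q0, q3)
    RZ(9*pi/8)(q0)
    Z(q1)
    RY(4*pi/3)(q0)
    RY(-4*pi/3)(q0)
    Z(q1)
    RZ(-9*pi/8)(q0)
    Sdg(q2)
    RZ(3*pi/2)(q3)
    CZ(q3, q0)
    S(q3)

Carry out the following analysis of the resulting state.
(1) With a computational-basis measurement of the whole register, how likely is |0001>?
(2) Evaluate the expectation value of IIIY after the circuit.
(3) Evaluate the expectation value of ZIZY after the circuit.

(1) The probability of measuring |0001> is 1/2. Key observation: gates 5-10 undo each other exactly, leaving only the rest of the circuit to track.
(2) The observable IIIY averages to -1.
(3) The expectation value of ZIZY is -1.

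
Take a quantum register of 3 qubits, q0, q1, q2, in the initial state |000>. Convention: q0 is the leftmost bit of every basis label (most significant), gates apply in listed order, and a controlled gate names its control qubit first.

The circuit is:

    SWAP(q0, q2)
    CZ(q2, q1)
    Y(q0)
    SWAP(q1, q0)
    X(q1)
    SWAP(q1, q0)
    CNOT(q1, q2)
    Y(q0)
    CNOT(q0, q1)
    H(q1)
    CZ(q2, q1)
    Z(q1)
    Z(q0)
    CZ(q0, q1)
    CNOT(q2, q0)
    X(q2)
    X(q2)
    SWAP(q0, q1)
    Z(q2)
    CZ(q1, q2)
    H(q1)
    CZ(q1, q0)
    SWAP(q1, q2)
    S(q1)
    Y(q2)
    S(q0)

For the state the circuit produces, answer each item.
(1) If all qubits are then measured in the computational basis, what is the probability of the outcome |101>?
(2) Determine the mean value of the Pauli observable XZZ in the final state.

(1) A full measurement returns |101> with probability 1/4. Key observation: the block from step 16 through step 17 cancels to the identity and can be dropped.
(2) The observable XZZ averages to 0.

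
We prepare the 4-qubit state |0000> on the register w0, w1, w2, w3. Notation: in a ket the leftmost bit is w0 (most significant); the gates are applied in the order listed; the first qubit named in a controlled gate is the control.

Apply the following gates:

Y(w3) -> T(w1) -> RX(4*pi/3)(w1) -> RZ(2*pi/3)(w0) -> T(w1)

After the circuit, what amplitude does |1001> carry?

The amplitude on |1001> is 0.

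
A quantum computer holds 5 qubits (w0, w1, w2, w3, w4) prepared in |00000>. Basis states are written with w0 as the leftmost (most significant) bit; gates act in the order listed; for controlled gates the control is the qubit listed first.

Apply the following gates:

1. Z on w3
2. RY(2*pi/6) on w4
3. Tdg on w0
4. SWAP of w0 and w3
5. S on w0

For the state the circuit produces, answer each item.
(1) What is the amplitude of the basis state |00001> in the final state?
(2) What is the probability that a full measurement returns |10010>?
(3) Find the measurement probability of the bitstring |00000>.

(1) |00001> carries amplitude 1/2 in the final state.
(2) The probability of measuring |10010> is 0.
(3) Outcome |00000> occurs with probability 3/4.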